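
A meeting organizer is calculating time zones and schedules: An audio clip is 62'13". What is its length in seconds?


Minutes: 62
Seconds: 13
Convert minutes to seconds: 62 x 60 = 3720
Add remaining seconds: 3720 + 13 = 3733

3733


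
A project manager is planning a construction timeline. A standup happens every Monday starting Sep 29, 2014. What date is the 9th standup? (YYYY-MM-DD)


First occurrence: 2014-09-29 (occurrence 1)
Each occurrence is 7 days after the previous.
Occurrence 9 is 8 weeks after the first.
8 weeks = 56 days
2014-09-29 + 56 days = 2014-11-24

2014-11-24


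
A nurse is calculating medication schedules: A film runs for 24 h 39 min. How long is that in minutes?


Hours: 24
Minutes: 39
Convert hours to minutes: 24 x 60 = 1440
Add remaining minutes: 1440 + 39 = 1479

1479


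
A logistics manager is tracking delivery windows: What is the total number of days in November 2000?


Month: November
Year: 2000
November is a 30-day month
Total: 30 days

30


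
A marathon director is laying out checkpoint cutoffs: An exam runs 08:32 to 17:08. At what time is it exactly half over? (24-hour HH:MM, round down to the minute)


Start time: 08:32 = 512 minutes from midnight
End time: 17:08 = 1028 minutes from midnight
Sum: 512 + 1028 = 1540
Midpoint: 1540 / 2 = 770 minutes
Convert: 770 / 60 = 12 hours, 50 minutes
Result: 12:50

12:50


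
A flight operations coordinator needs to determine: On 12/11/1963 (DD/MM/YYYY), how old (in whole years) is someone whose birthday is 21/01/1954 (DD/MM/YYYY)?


Birth: 1954-01-21
Reference: 1963-11-12
Year difference: 1963 - 1954 = 9
Has birthday (01-21) occurred by 11-12? Yes
Age in full years: 9

9


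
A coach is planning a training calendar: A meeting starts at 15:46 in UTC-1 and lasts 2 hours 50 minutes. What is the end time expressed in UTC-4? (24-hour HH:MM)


Start: 15:46 in UTC-1
Step 1 - add duration:
  minutes: 46 + 50 = 96 (carry 1h)
  hours: 15 + 2 + 1 = 18
  end in UTC-1: 18:36
Step 2 - convert UTC-1 -> UTC-4:
  offset difference: -4 - (-1) = -3 hours
  18 + (-3) = 15 -> mod 24 = 15
Result: 15:36 in UTC-4

15:36


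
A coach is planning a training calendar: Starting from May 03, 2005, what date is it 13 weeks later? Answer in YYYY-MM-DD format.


Start: 2005-05-03
Weeks to add: 13
Convert to days: 13 x 7 = 91 days
Add 91 days to 2005-05-03
Result: 2005-08-02

2005-08-02


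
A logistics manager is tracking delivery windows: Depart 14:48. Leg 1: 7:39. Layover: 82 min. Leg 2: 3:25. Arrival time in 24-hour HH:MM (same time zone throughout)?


Depart: 14:48
Leg 1: +459 min -> 22:27
Layover: +82 min -> 23:49
Leg 2: +205 min -> 03:14
Total travel: 746 minutes = 12h 26m
Arrival: 03:14

03:14


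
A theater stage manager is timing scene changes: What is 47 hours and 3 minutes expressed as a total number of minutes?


Hours: 47
Minutes: 3
Convert hours to minutes: 47 x 60 = 2820
Add remaining minutes: 2820 + 3 = 2823

2823


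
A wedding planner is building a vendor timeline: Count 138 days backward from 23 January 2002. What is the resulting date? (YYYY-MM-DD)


Start: 2002-01-23
Subtracting 138 days
Days already passed in January: 23
After going back through January: 115 more days to subtract
December 2001: 31 days, 84 remaining
November 2001: 30 days, 54 remaining
October 2001: 31 days, 23 remaining
September 2001 has 30 days, need 23
Result: 2001-09-07

2001-09-07


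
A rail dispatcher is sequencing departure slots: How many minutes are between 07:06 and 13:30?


Start time: 07:06 = 426 minutes from midnight
End time: 13:30 = 810 minutes from midnight
Difference: 810 - 426 = 384 minutes
That is 6 hours and 24 minutes

384


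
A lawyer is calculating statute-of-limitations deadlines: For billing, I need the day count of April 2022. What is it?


Month: April
Year: 2022
April is a 30-day month
Total: 30 days

30


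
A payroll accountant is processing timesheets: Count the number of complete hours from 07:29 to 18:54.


Start: 07:29
End: 18:54
Hour difference: 18 - 7 = 11 hours
Minute difference: 54 - 29 = 25 minutes
Total minutes: 685
Complete hours: 685 / 60 = 11 (remainder 25)

11


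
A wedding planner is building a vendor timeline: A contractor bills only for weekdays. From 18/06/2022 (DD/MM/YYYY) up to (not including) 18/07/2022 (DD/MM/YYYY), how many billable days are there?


Start: 2022-06-18 (Saturday)
End (exclusive): 2022-07-18 (Monday)
Total calendar days: 30
Full weeks: 30 // 7 = 4 -> 20 weekdays
Remaining 2 days starting on Saturday:
  Sat(-), Sun(-) -> 0 weekdays
Total business days: 20 + 0 = 20

20


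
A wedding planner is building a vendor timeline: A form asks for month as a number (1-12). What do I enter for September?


Calendar month order:
8. August
9. September <--
10. October
September is month number 9

9


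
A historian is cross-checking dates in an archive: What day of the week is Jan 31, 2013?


Date: 2013-01-31
January 1, 2013 is a Tuesday
Day of year: 31
Offset from Jan 1: 30 days
30 mod 7 = 2
Result: Thursday

Thursday


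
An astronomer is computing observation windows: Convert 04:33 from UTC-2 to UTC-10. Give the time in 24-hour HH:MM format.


Local time: 04:33 at UTC-2 (offset -2h)
Target zone: UTC-10 (offset -10h)
Difference: -10 - (-2) = -8 hours
Calculation: 4 + (-8) = -4
Wraparound: (-4) mod 24 = 20
Result: 20:33

20:33


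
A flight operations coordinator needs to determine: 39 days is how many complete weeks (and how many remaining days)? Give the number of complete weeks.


Total days: 39
Days per week: 7
Division: 39 / 7 = 5 remainder 4
Complete weeks: 5
Remaining days: 4

5


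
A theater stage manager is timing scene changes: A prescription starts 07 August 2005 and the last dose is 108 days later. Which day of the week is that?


Start: 2005-08-07 (Sunday)
Step 1 - find target date: add 108 days
  2005-08-07 + 108 days = 2005-11-23
Step 2 - day of week:
  108 mod 7 = 3
  Sunday + 3 days -> Wednesday
Result: Wednesday (2005-11-23)

Wednesday


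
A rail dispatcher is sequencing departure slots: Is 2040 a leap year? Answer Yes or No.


Year: 2040
Divisible by 4? 2040 / 4 = 510.0 -> Yes
Divisible by 100? 2040 / 100 = 20.4 -> No
Divisible by 4 but not 100, so it IS a leap year

Yes


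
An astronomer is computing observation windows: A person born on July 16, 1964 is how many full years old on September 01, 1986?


Birth: 1964-07-16
Reference: 1986-09-01
Year difference: 1986 - 1964 = 22
Has birthday (07-16) occurred by 09-01? Yes
Age in full years: 22

22


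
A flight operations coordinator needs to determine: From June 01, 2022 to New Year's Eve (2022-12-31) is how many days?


Start: June 01, 2022
End: December 31, 2022
Days left in June: 29
July: 31
August: 31
September: 30
October: 31
... plus remaining months
Sum of remaining months: 184
Total: 29 + 184 = 213

213


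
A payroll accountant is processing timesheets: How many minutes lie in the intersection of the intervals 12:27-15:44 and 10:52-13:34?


Interval A: [747, 944] minutes from midnight
Interval B: [652, 814] minutes from midnight
Overlap start = max(747, 652) = 747
Overlap end = min(944, 814) = 814
Overlap = 814 - 747 = 67 minutes

67


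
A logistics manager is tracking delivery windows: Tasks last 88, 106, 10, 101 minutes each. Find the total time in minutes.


Durations: 88, 106, 10, 101
Running sum: 88
+ 106 = 194
+ 10 = 204
+ 101 = 305
Total duration: 305 minutes
That is 5 hours and 5 minutes

305


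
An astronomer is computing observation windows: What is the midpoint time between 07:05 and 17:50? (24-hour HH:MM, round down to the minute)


Start time: 07:05 = 425 minutes from midnight
End time: 17:50 = 1070 minutes from midnight
Sum: 425 + 1070 = 1495
Midpoint: 1495 / 2 = 747 minutes
Convert: 747 / 60 = 12 hours, 27 minutes
Result: 12:27

12:27


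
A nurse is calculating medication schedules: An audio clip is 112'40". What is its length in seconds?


Minutes: 112
Seconds: 40
Convert minutes to seconds: 112 x 60 = 6720
Add remaining seconds: 6720 + 40 = 6760

6760


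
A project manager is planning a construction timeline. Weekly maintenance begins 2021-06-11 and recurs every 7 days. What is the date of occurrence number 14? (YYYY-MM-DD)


First occurrence: 2021-06-11 (occurrence 1)
Each occurrence is 7 days after the previous.
Occurrence 14 is 13 weeks after the first.
13 weeks = 91 days
2021-06-11 + 91 days = 2021-09-10

2021-09-10


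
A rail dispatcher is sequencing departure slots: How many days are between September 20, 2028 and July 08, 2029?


Start date: 2028-09-20
End date: 2029-07-08
Sep 2028: +11 days
Oct 2028: +31 days
Nov 2028: +30 days
... (8 more months)
Total: 291 days

291


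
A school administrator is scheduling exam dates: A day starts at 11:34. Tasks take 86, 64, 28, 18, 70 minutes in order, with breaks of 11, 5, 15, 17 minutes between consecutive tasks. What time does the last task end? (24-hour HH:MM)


Start: 11:34 = 694 min from midnight
  after task 1 (86 min): 13:00
  after break (11 min): 13:11
  after task 2 (64 min): 14:15
  after break (5 min): 14:20
  after task 3 (28 min): 14:48
  after break (15 min): 15:03
  after task 4 (18 min): 15:21
  after break (17 min): 15:38
  after task 5 (70 min): 16:48
Total elapsed: 314 minutes
End time: 16:48

16:48


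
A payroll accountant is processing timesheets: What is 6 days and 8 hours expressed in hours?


Days: 6
Extra hours: 8
Hours per day: 24
Days to hours: 6 x 24 = 144
Total: 144 + 8 = 152

152


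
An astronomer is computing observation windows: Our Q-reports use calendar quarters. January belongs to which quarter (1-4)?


Month: January (month 1)
Q1: January-March (months 1-3)
Q2: April-June (months 4-6)
Q3: July-September (months 7-9)
Q4: October-December (months 10-12)
Month 1 falls in Q1

1


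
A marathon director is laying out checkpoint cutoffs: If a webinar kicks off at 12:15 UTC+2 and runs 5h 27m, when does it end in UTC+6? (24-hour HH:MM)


Start: 12:15 in UTC+2
Step 1 - add duration:
  minutes: 15 + 27 = 42
  hours: 12 + 5 + 0 = 17
  end in UTC+2: 17:42
Step 2 - convert UTC+2 -> UTC+6:
  offset difference: 6 - (2) = 4 hours
  17 + (4) = 21 -> mod 24 = 21
Result: 21:42 in UTC+6

21:42


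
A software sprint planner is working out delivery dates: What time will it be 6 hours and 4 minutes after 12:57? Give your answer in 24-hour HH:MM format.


Start time: 12:57
Adding: 6 hours 4 minutes
Minutes: 57 + 4 = 61
Minute overflow: 61 >= 60, so carry 1 hour, minutes = 1
Hours: 12 + 6 + 1 = 19
Result: 19:01

19:01


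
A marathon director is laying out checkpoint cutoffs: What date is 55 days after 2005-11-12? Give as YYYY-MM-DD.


Start: 2005-11-12
Adding 55 days
Days remaining in November: 18
After November: 37 days still to add
December 2005: 31 days, 6 remaining
January 2006 has 31 days, need 6
Result: 2006-01-06

2006-01-06


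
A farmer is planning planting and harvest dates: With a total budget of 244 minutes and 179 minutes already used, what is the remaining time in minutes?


Total budget: 244 minutes
Time used: 179 minutes
Remaining: 244 - 179 = 65 minutes
Percent used: 73.4%
Percent remaining: 26.6%

65


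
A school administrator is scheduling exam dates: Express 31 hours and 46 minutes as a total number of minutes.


Hours: 31
Extra minutes: 46
Minutes per hour: 60
Hours to minutes: 31 x 60 = 1860
Total: 1860 + 46 = 1906

1906


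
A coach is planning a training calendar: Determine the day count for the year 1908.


Year: 1908
Check leap year rules:
Divisible by 4? Yes
Divisible by 100? No
1908 is a leap year
Days: 366

366


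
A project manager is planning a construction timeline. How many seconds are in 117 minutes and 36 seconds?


Minutes: 117
Extra seconds: 36
Seconds per minute: 60
Minutes to seconds: 117 x 60 = 7020
Total: 7020 + 36 = 7056

7056


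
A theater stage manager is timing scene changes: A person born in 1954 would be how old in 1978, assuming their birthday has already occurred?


Birth year: 1954
Current year: 1978
Age = current year - birth year
Age = 1978 - 1954 = 24

24


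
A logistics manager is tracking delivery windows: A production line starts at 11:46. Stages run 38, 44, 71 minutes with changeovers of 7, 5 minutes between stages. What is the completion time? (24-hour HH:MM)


Start: 11:46 = 706 min from midnight
  after task 1 (38 min): 12:24
  after break (7 min): 12:31
  after task 2 (44 min): 13:15
  after break (5 min): 13:20
  after task 3 (71 min): 14:31
Total elapsed: 165 minutes
End time: 14:31

14:31


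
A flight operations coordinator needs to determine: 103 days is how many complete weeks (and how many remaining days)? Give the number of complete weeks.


Total days: 103
Days per week: 7
Division: 103 / 7 = 14 remainder 5
Complete weeks: 14
Remaining days: 5

14


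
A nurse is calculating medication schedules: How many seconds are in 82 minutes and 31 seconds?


Minutes: 82
Seconds: 31
Convert minutes to seconds: 82 x 60 = 4920
Add remaining seconds: 4920 + 31 = 4951

4951


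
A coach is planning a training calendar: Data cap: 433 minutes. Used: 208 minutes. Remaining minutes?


Total budget: 433 minutes
Time used: 208 minutes
Remaining: 433 - 208 = 225 minutes
Percent used: 48.0%
Percent remaining: 52.0%

225


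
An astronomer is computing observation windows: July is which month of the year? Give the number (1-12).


Calendar month order:
6. June
7. July <--
8. August
July is month number 7

7


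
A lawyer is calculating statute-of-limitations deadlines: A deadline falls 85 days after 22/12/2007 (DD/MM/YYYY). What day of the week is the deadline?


Start: 2007-12-22 (Saturday)
Step 1 - find target date: add 85 days
  2007-12-22 + 85 days = 2008-03-16
Step 2 - day of week:
  85 mod 7 = 1
  Saturday + 1 days -> Sunday
Result: Sunday (2008-03-16)

Sunday


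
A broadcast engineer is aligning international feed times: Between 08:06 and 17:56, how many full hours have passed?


Start: 08:06
End: 17:56
Hour difference: 17 - 8 = 9 hours
Minute difference: 56 - 6 = 50 minutes
Total minutes: 590
Complete hours: 590 / 60 = 9 (remainder 50)

9


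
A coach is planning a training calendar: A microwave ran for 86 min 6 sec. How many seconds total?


Minutes: 86
Extra seconds: 6
Seconds per minute: 60
Minutes to seconds: 86 x 60 = 5160
Total: 5160 + 6 = 5166

5166


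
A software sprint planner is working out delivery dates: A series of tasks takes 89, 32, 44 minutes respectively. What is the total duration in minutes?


Durations: 89, 32, 44
Running sum: 89
+ 32 = 121
+ 44 = 165
Total duration: 165 minutes
That is 2 hours and 45 minutes

165


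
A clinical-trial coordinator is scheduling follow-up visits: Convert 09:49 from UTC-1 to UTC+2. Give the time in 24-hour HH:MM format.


Local time: 09:49 at UTC-1 (offset -1h)
Target zone: UTC+2 (offset 2h)
Difference: 2 - (-1) = 3 hours
Calculation: 9 + (3) = 12
Result: 12:49

12:49


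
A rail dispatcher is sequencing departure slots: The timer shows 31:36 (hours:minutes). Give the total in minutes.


Hours: 31
Minutes: 36
Convert hours to minutes: 31 x 60 = 1860
Add remaining minutes: 1860 + 36 = 1896

1896


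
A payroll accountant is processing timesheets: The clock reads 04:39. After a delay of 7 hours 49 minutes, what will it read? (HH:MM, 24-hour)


Start time: 04:39
Adding: 7 hours 49 minutes
Minutes: 39 + 49 = 88
Minute overflow: 88 >= 60, so carry 1 hour, minutes = 28
Hours: 4 + 7 + 1 = 12
Result: 12:28

12:28


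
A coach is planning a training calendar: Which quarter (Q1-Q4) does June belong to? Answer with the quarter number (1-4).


Month: June (month 6)
Q1: January-March (months 1-3)
Q2: April-June (months 4-6)
Q3: July-September (months 7-9)
Q4: October-December (months 10-12)
Month 6 falls in Q2

2


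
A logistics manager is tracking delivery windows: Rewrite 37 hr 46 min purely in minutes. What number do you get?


Hours: 37
Extra minutes: 46
Minutes per hour: 60
Hours to minutes: 37 x 60 = 2220
Total: 2220 + 46 = 2266

2266


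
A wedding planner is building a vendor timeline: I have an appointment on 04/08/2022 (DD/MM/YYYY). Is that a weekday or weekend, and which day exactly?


Date: 2022-08-04
January 1, 2022 is a Saturday
Day of year: 216
Offset from Jan 1: 215 days
215 mod 7 = 5
Result: Thursday

Thursday


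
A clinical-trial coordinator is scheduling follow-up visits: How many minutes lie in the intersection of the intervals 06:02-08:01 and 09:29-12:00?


Interval A: [362, 481] minutes from midnight
Interval B: [569, 720] minutes from midnight
Overlap start = max(362, 569) = 569
Overlap end = min(481, 720) = 481
End <= start, so the intervals do not overlap: 0 minutes

0


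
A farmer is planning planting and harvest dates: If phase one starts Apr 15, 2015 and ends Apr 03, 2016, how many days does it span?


Start date: 2015-04-15
End date: 2016-04-03
Apr 2015: +16 days
May 2015: +31 days
Jun 2015: +30 days
... (10 more months)
Total: 354 days

354


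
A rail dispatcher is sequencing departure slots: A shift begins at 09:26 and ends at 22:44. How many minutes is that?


Start time: 09:26 = 566 minutes from midnight
End time: 22:44 = 1364 minutes from midnight
Difference: 1364 - 566 = 798 minutes
That is 13 hours and 18 minutes

798


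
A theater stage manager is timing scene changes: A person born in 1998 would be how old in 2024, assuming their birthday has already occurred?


Birth year: 1998
Current year: 2024
Age = current year - birth year
Age = 2024 - 1998 = 26

26


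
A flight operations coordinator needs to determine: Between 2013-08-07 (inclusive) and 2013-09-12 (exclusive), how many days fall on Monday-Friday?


Start: 2013-08-07 (Wednesday)
End (exclusive): 2013-09-12 (Thursday)
Total calendar days: 36
Full weeks: 36 // 7 = 5 -> 25 weekdays
Remaining 1 days starting on Wednesday:
  Wed(w) -> 1 weekdays
Total business days: 25 + 1 = 26

26


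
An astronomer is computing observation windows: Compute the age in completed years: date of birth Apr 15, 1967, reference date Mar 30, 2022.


Birth: 1967-04-15
Reference: 2022-03-30
Year difference: 2022 - 1967 = 55
Has birthday (04-15) occurred by 03-30? No
Birthday not yet reached this year -> subtract 1
Age in full years: 54

54


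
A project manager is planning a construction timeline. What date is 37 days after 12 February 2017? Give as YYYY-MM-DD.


Start: 2017-02-12
Adding 37 days
Days remaining in February: 16
After February: 21 days still to add
March 2017 has 31 days, need 21
Result: 2017-03-21

2017-03-21


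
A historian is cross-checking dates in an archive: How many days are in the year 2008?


Year: 2008
Check leap year rules:
Divisible by 4? Yes
Divisible by 100? No
2008 is a leap year
Days: 366

366


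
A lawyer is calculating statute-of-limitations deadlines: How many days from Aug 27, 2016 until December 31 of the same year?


Start: August 27, 2016
End: December 31, 2016
Days left in August: 4
September: 30
October: 31
November: 30
December: 31
Sum of remaining months: 122
Total: 4 + 122 = 126

126


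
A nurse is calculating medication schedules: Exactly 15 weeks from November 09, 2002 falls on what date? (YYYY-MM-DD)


Start: 2002-11-09
Weeks to add: 15
Convert to days: 15 x 7 = 105 days
Add 105 days to 2002-11-09
Result: 2003-02-22

2003-02-22


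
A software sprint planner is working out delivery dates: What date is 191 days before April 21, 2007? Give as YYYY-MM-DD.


Start: 2007-04-21
Subtracting 191 days
Days already passed in April: 21
After going back through April: 170 more days to subtract
March 2007: 31 days, 139 remaining
February 2007: 28 days, 111 remaining
January 2007: 31 days, 80 remaining
December 2006: 31 days, 49 remaining
Result: 2006-10-12

2006-10-12


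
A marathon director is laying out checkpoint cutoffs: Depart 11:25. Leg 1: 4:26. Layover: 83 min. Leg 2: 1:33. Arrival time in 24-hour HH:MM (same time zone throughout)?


Depart: 11:25
Leg 1: +266 min -> 15:51
Layover: +83 min -> 17:14
Leg 2: +93 min -> 18:47
Total travel: 442 minutes = 7h 22m
Arrival: 18:47

18:47


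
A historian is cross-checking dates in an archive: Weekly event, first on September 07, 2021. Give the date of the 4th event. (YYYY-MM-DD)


First occurrence: 2021-09-07 (occurrence 1)
Each occurrence is 7 days after the previous.
Occurrence 4 is 3 weeks after the first.
3 weeks = 21 days
2021-09-07 + 21 days = 2021-09-28

2021-09-28


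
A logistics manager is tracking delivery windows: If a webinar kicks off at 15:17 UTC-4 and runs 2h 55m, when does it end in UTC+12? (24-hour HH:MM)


Start: 15:17 in UTC-4
Step 1 - add duration:
  minutes: 17 + 55 = 72 (carry 1h)
  hours: 15 + 2 + 1 = 18
  end in UTC-4: 18:12
Step 2 - convert UTC-4 -> UTC+12:
  offset difference: 12 - (-4) = 16 hours
  18 + (16) = 34 -> mod 24 = 10
Result: 10:12 in UTC+12

10:12


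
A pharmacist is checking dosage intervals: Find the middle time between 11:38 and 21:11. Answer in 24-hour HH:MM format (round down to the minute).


Start time: 11:38 = 698 minutes from midnight
End time: 21:11 = 1271 minutes from midnight
Sum: 698 + 1271 = 1969
Midpoint: 1969 / 2 = 984 minutes
Convert: 984 / 60 = 16 hours, 24 minutes
Result: 16:24

16:24


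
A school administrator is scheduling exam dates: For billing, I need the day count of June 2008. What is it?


Month: June
Year: 2008
June is a 30-day month
Total: 30 days

30


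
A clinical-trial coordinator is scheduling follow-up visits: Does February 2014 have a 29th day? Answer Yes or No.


Year: 2014
Divisible by 4? 2014 / 4 = 503.5 -> No
Not divisible by 4, so NOT a leap year

No


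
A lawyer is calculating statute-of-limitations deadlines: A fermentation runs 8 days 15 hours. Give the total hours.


Days: 8
Extra hours: 15
Hours per day: 24
Days to hours: 8 x 24 = 192
Total: 192 + 15 = 207

207


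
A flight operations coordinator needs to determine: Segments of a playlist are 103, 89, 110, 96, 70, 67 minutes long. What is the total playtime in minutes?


Durations: 103, 89, 110, 96, 70, 67
Running sum: 103
+ 89 = 192
+ 110 = 302
+ 96 = 398
+ 70 = 468
+ 67 = 535
Total duration: 535 minutes
That is 8 hours and 55 minutes

535


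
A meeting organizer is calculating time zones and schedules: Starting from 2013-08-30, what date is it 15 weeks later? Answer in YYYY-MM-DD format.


Start: 2013-08-30
Weeks to add: 15
Convert to days: 15 x 7 = 105 days
Add 105 days to 2013-08-30
Result: 2013-12-13

2013-12-13


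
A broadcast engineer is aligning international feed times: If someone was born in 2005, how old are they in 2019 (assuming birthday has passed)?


Birth year: 2005
Current year: 2019
Age = current year - birth year
Age = 2019 - 2005 = 14

14


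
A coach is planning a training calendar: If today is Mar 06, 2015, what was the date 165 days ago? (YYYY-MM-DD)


Start: 2015-03-06
Subtracting 165 days
Days already passed in March: 6
After going back through March: 159 more days to subtract
February 2015: 28 days, 131 remaining
January 2015: 31 days, 100 remaining
December 2014: 31 days, 69 remaining
November 2014: 30 days, 39 remaining
Result: 2014-09-22

2014-09-22


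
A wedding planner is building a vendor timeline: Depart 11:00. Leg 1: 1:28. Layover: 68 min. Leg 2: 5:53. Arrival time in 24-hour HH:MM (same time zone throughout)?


Depart: 11:00
Leg 1: +88 min -> 12:28
Layover: +68 min -> 13:36
Leg 2: +353 min -> 19:29
Total travel: 509 minutes = 8h 29m
Arrival: 19:29

19:29


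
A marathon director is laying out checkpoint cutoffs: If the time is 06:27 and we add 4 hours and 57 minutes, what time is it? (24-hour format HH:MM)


Start time: 06:27
Adding: 4 hours 57 minutes
Minutes: 27 + 57 = 84
Minute overflow: 84 >= 60, so carry 1 hour, minutes = 24
Hours: 6 + 4 + 1 = 11
Result: 11:24

11:24


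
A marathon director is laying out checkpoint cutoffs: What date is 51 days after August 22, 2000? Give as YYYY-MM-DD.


Start: 2000-08-22
Adding 51 days
Days remaining in August: 9
After August: 42 days still to add
September 2000: 30 days, 12 remaining
October 2000 has 31 days, need 12
Result: 2000-10-12

2000-10-12


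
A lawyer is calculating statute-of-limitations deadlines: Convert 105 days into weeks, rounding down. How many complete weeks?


Total days: 105
Days per week: 7
Division: 105 / 7 = 15 remainder 0
Complete weeks: 15
Remaining days: 0

15


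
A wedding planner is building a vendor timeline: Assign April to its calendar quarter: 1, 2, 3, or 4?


Month: April (month 4)
Q1: January-March (months 1-3)
Q2: April-June (months 4-6)
Q3: July-September (months 7-9)
Q4: October-December (months 10-12)
Month 4 falls in Q2

2


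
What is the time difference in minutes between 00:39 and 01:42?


Start time: 00:39 = 39 minutes from midnight
End time: 01:42 = 102 minutes from midnight
Difference: 102 - 39 = 63 minutes
That is 1 hours and 3 minutes

63


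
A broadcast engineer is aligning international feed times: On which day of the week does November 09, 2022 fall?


Date: 2022-11-09
January 1, 2022 is a Saturday
Day of year: 313
Offset from Jan 1: 312 days
312 mod 7 = 4
Result: Wednesday

Wednesday


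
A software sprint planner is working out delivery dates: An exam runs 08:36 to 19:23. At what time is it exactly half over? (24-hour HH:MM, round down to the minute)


Start time: 08:36 = 516 minutes from midnight
End time: 19:23 = 1163 minutes from midnight
Sum: 516 + 1163 = 1679
Midpoint: 1679 / 2 = 839 minutes
Convert: 839 / 60 = 13 hours, 59 minutes
Result: 13:59

13:59


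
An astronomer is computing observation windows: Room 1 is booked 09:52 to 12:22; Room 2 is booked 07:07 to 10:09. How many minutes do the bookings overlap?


Interval A: [592, 742] minutes from midnight
Interval B: [427, 609] minutes from midnight
Overlap start = max(592, 427) = 592
Overlap end = min(742, 609) = 609
Overlap = 609 - 592 = 17 minutes

17


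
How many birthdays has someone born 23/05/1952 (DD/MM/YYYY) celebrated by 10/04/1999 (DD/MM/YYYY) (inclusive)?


Birth: 1952-05-23
Reference: 1999-04-10
Year difference: 1999 - 1952 = 47
Has birthday (05-23) occurred by 04-10? No
Birthday not yet reached this year -> subtract 1
Age in full years: 46

46


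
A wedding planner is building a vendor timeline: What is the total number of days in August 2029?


Month: August
Year: 2029
August is a 31-day month
Total: 31 days

31


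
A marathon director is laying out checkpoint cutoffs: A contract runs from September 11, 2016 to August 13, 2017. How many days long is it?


Start date: 2016-09-11
End date: 2017-08-13
Sep 2016: +20 days
Oct 2016: +31 days
Nov 2016: +30 days
... (9 more months)
Total: 336 days

336


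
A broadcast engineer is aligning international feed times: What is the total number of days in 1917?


Year: 1917
Check leap year rules:
Divisible by 4? No
1917 is not a leap year
Days: 365

365


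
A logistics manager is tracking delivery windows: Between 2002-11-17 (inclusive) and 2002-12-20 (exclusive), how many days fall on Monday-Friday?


Start: 2002-11-17 (Sunday)
End (exclusive): 2002-12-20 (Friday)
Total calendar days: 33
Full weeks: 33 // 7 = 4 -> 20 weekdays
Remaining 5 days starting on Sunday:
  Sun(-), Mon(w), Tue(w), Wed(w), Thu(w) -> 4 weekdays
Total business days: 20 + 4 = 24

24


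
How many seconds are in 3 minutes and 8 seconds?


Minutes: 3
Extra seconds: 8
Seconds per minute: 60
Minutes to seconds: 3 x 60 = 180
Total: 180 + 8 = 188

188


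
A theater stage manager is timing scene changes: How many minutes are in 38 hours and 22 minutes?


Hours: 38
Extra minutes: 22
Minutes per hour: 60
Hours to minutes: 38 x 60 = 2280
Total: 2280 + 22 = 2302

2302


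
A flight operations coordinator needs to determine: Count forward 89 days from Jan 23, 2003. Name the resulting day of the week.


Start: 2003-01-23 (Thursday)
Step 1 - find target date: add 89 days
  2003-01-23 + 89 days = 2003-04-22
Step 2 - day of week:
  89 mod 7 = 5
  Thursday + 5 days -> Tuesday
Result: Tuesday (2003-04-22)

Tuesday


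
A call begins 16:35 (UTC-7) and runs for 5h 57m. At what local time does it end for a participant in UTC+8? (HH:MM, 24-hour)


Start: 16:35 in UTC-7
Step 1 - add duration:
  minutes: 35 + 57 = 92 (carry 1h)
  hours: 16 + 5 + 1 = 22
  end in UTC-7: 22:32
Step 2 - convert UTC-7 -> UTC+8:
  offset difference: 8 - (-7) = 15 hours
  22 + (15) = 37 -> mod 24 = 13
Result: 13:32 in UTC+8

13:32


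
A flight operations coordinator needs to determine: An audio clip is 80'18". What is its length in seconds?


Minutes: 80
Seconds: 18
Convert minutes to seconds: 80 x 60 = 4800
Add remaining seconds: 4800 + 18 = 4818

4818


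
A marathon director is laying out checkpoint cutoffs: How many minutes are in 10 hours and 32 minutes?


Hours: 10
Minutes: 32
Convert hours to minutes: 10 x 60 = 600
Add remaining minutes: 600 + 32 = 632

632


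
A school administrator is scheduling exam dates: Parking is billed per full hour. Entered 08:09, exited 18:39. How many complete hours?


Start: 08:09
End: 18:39
Hour difference: 18 - 8 = 10 hours
Minute difference: 39 - 9 = 30 minutes
Total minutes: 630
Complete hours: 630 / 60 = 10 (remainder 30)

10


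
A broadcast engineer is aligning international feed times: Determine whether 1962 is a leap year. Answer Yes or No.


Year: 1962
Divisible by 4? 1962 / 4 = 490.5 -> No
Not divisible by 4, so NOT a leap year

No


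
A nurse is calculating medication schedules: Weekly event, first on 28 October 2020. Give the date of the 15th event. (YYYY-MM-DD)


First occurrence: 2020-10-28 (occurrence 1)
Each occurrence is 7 days after the previous.
Occurrence 15 is 14 weeks after the first.
14 weeks = 98 days
2020-10-28 + 98 days = 2021-02-03

2021-02-03


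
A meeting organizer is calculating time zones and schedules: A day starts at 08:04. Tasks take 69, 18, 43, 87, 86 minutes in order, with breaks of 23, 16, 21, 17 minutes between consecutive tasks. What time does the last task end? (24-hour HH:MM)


Start: 08:04 = 484 min from midnight
  after task 1 (69 min): 09:13
  after break (23 min): 09:36
  after task 2 (18 min): 09:54
  after break (16 min): 10:10
  after task 3 (43 min): 10:53
  after break (21 min): 11:14
  after task 4 (87 min): 12:41
  after break (17 min): 12:58
  after task 5 (86 min): 14:24
Total elapsed: 380 minutes
End time: 14:24

14:24


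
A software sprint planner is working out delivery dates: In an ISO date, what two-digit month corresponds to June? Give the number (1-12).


Calendar month order:
5. May
6. June <--
7. July
June is month number 6

6


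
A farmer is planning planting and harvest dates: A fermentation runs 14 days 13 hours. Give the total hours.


Days: 14
Extra hours: 13
Hours per day: 24
Days to hours: 14 x 24 = 336
Total: 336 + 13 = 349

349


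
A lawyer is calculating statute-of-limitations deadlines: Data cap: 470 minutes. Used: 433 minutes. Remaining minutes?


Total budget: 470 minutes
Time used: 433 minutes
Remaining: 470 - 433 = 37 minutes
Percent used: 92.1%
Percent remaining: 7.9%

37


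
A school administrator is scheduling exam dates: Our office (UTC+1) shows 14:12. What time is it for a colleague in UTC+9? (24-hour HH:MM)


Local time: 14:12 at UTC+1 (offset 1h)
Target zone: UTC+9 (offset 9h)
Difference: 9 - (1) = 8 hours
Calculation: 14 + (8) = 22
Result: 22:12

22:12


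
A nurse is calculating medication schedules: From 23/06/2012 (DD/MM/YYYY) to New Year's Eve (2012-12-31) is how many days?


Start: June 23, 2012
End: December 31, 2012
Days left in June: 7
July: 31
August: 31
September: 30
October: 31
... plus remaining months
Sum of remaining months: 184
Total: 7 + 184 = 191

191


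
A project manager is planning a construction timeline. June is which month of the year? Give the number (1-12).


Calendar month order:
5. May
6. June <--
7. July
June is month number 6

6


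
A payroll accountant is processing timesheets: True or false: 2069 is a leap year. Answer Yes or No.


Year: 2069
Divisible by 4? 2069 / 4 = 517.25 -> No
Not divisible by 4, so NOT a leap year

No


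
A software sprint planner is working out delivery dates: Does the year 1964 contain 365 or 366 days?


Year: 1964
Check leap year rules:
Divisible by 4? Yes
Divisible by 100? No
1964 is a leap year
Days: 366

366


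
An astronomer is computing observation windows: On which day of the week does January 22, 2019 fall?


Date: 2019-01-22
January 1, 2019 is a Tuesday
Day of year: 22
Offset from Jan 1: 21 days
21 mod 7 = 0
Result: Tuesday

Tuesday


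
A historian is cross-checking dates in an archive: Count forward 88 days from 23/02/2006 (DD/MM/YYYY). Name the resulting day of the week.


Start: 2006-02-23 (Thursday)
Step 1 - find target date: add 88 days
  2006-02-23 + 88 days = 2006-05-22
Step 2 - day of week:
  88 mod 7 = 4
  Thursday + 4 days -> Monday
Result: Monday (2006-05-22)

Monday


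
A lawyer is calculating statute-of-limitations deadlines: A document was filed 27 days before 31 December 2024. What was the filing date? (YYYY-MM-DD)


Start: 2024-12-31
Subtracting 27 days
Days already passed in December: 31
Result: 2024-12-04

2024-12-04


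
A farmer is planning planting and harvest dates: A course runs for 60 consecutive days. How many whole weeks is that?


Total days: 60
Days per week: 7
Division: 60 / 7 = 8 remainder 4
Complete weeks: 8
Remaining days: 4

8


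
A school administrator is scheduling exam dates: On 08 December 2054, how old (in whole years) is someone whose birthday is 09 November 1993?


Birth: 1993-11-09
Reference: 2054-12-08
Year difference: 2054 - 1993 = 61
Has birthday (11-09) occurred by 12-08? Yes
Age in full years: 61

61


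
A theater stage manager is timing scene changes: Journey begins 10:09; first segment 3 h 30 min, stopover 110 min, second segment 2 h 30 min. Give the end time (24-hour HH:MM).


Depart: 10:09
Leg 1: +210 min -> 13:39
Layover: +110 min -> 15:29
Leg 2: +150 min -> 17:59
Total travel: 470 minutes = 7h 50m
Arrival: 17:59

17:59


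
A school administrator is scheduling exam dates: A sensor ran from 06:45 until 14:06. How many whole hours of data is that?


Start: 06:45
End: 14:06
Hour difference: 14 - 6 = 8 hours
Minute difference: 6 - 45 = -39 minutes
Total minutes: 441
Complete hours: 441 / 60 = 7 (remainder 21)

7


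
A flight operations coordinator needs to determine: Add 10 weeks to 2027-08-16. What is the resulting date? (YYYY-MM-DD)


Start: 2027-08-16
Weeks to add: 10
Convert to days: 10 x 7 = 70 days
Add 70 days to 2027-08-16
Result: 2027-10-25

2027-10-25


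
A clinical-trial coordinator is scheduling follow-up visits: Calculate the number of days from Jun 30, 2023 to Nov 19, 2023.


Start date: 2023-06-30
End date: 2023-11-19
Jun 2023: +1 days
Jul 2023: +31 days
Aug 2023: +31 days
... (3 more months)
Total: 142 days

142


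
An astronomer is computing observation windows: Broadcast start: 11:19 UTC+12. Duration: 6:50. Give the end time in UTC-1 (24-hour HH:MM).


Start: 11:19 in UTC+12
Step 1 - add duration:
  minutes: 19 + 50 = 69 (carry 1h)
  hours: 11 + 6 + 1 = 18
  end in UTC+12: 18:09
Step 2 - convert UTC+12 -> UTC-1:
  offset difference: -1 - (12) = -13 hours
  18 + (-13) = 5 -> mod 24 = 5
Result: 05:09 in UTC-1

05:09


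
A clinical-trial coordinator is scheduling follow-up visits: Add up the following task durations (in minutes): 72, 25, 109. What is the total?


Durations: 72, 25, 109
Running sum: 72
+ 25 = 97
+ 109 = 206
Total duration: 206 minutes
That is 3 hours and 26 minutes

206


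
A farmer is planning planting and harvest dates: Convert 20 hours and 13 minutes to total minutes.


Hours: 20
Minutes: 13
Convert hours to minutes: 20 x 60 = 1200
Add remaining minutes: 1200 + 13 = 1213

1213


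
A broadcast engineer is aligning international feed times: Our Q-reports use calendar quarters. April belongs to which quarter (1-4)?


Month: April (month 4)
Q1: January-March (months 1-3)
Q2: April-June (months 4-6)
Q3: July-September (months 7-9)
Q4: October-December (months 10-12)
Month 4 falls in Q2

2


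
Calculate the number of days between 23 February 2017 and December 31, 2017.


Start: February 23, 2017
End: December 31, 2017
Days left in February: 5
March: 31
April: 30
May: 31
June: 30
... plus remaining months
Sum of remaining months: 306
Total: 5 + 306 = 311

311


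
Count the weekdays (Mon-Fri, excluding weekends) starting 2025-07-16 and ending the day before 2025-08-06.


Start: 2025-07-16 (Wednesday)
End (exclusive): 2025-08-06 (Wednesday)
Total calendar days: 21
Full weeks: 21 // 7 = 3 -> 15 weekdays
Remaining 0 days starting on Wednesday:
Total business days: 15 + 0 = 15

15


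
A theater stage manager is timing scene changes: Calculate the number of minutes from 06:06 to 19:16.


Start time: 06:06 = 366 minutes from midnight
End time: 19:16 = 1156 minutes from midnight
Difference: 1156 - 366 = 790 minutes
That is 13 hours and 10 minutes

790


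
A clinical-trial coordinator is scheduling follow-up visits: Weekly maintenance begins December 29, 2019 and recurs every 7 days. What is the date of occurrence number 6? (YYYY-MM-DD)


First occurrence: 2019-12-29 (occurrence 1)
Each occurrence is 7 days after the previous.
Occurrence 6 is 5 weeks after the first.
5 weeks = 35 days
2019-12-29 + 35 days = 2020-02-02

2020-02-02


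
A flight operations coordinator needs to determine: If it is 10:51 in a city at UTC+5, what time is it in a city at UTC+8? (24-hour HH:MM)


Local time: 10:51 at UTC+5 (offset 5h)
Target zone: UTC+8 (offset 8h)
Difference: 8 - (5) = 3 hours
Calculation: 10 + (3) = 13
Result: 13:51

13:51


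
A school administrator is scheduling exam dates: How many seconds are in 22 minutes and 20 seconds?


Minutes: 22
Seconds: 20
Convert minutes to seconds: 22 x 60 = 1320
Add remaining seconds: 1320 + 20 = 1340

1340


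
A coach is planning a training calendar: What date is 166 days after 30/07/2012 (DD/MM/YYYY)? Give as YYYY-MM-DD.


Start: 2012-07-30
Adding 166 days
Days remaining in July: 1
After July: 165 days still to add
August 2012: 31 days, 134 remaining
September 2012: 30 days, 104 remaining
October 2012: 31 days, 73 remaining
November 2012: 30 days, 43 remaining
Result: 2013-01-12

2013-01-12


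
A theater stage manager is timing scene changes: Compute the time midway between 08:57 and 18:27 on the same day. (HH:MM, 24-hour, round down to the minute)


Start time: 08:57 = 537 minutes from midnight
End time: 18:27 = 1107 minutes from midnight
Sum: 537 + 1107 = 1644
Midpoint: 1644 / 2 = 822 minutes
Convert: 822 / 60 = 13 hours, 42 minutes
Result: 13:42

13:42


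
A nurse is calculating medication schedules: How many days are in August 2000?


Month: August
Year: 2000
August is a 31-day month
Total: 31 days

31


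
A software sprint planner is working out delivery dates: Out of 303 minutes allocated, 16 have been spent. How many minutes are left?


Total budget: 303 minutes
Time used: 16 minutes
Remaining: 303 - 16 = 287 minutes
Percent used: 5.3%
Percent remaining: 94.7%

287


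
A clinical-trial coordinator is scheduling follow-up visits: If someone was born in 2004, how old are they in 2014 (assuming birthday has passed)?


Birth year: 2004
Current year: 2014
Age = current year - birth year
Age = 2014 - 2004 = 10

10


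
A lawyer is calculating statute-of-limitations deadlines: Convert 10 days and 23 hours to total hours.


Days: 10
Extra hours: 23
Hours per day: 24
Days to hours: 10 x 24 = 240
Total: 240 + 23 = 263

263


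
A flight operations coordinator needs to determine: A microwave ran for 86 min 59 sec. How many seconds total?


Minutes: 86
Extra seconds: 59
Seconds per minute: 60
Minutes to seconds: 86 x 60 = 5160
Total: 5160 + 59 = 5219

5219
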